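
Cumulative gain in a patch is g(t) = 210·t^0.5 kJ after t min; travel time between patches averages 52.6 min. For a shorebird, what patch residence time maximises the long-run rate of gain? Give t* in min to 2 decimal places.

Maximise g(t)/(T+t): set derivative to zero → g'(t)(T+t) = g(t).
g'(t) = 0.5·210·t^-0.5. Setting 0.5·210·t^-0.5 = 210·t^0.5/(52.6+t) gives 0.5(52.6+t) = t, so 0.50·t = 0.5×52.6.
t* = 0.5×52.6/0.50 = 52.6 min.

52.60 min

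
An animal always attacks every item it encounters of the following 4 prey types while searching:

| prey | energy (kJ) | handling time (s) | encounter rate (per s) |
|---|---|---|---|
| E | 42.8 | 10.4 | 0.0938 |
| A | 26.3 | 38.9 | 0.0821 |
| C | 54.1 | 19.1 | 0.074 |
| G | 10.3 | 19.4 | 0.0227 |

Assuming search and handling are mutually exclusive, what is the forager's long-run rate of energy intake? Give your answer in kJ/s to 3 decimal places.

Energy encountered per unit search time: 0.0938×42.8 + 0.0821×26.3 + 0.074×54.1 + 0.0227×10.3 = 10.41 kJ/s.
Handling time per unit search time: 0.0938×10.4 + 0.0821×38.9 + 0.074×19.1 + 0.0227×19.4 = 6.023.
Rate = 10.41/(1 + 6.023) = 1.482 kJ/s.

1.482 kJ/s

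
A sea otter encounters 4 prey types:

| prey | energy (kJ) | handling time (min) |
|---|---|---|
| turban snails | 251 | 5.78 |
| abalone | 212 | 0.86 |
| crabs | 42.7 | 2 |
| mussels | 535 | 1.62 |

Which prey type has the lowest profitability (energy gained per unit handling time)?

Profitability E/h (kJ/min): turban snails = 251/5.78 = 43.4, abalone = 212/0.86 = 247, crabs = 42.7/2 = 21.4, mussels = 535/1.62 = 330.
Ranked: mussels > abalone > turban snails > crabs.

crabs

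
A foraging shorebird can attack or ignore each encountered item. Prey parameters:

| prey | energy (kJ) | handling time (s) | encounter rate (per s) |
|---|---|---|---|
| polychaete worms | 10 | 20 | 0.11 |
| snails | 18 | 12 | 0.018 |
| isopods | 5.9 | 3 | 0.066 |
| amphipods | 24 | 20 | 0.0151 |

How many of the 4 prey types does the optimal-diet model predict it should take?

3

Rank by E/h (kJ/s): isopods 1.97, snails 1.5, amphipods 1.2, polychaete worms 0.5. Include each in turn until the next type's E/h falls below the running intake rate.
Rate on top 1: 0.325. snails: 1.5 > 0.325 → include.
Rate on top 2: 0.5045. amphipods: 1.2 > 0.5045 → include.
Rate on top 3: 0.6269. polychaete worms: 0.5 < 0.6269 → exclude; stop.
Optimal diet: isopods, snails, amphipods — 3 of 4 types.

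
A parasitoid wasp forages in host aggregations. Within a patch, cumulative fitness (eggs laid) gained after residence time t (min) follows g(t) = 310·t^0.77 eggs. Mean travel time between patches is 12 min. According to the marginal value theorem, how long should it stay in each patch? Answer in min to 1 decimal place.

Maximise g(t)/(T+t): set derivative to zero → g'(t)(T+t) = g(t).
g'(t) = 0.77·310·t^-0.23. Setting 0.77·310·t^-0.23 = 310·t^0.77/(12+t) gives 0.77(12+t) = t, so 0.23·t = 0.77×12.
t* = 0.77×12/0.23 = 40.17 min.

40.2 min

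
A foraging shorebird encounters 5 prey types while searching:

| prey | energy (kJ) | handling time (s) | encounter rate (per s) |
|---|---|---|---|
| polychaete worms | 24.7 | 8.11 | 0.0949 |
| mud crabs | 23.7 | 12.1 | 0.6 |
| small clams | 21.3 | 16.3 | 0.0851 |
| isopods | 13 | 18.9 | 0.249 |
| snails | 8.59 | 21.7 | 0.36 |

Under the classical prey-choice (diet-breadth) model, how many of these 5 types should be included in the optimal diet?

2

E/h in descending order: polychaete worms 3.05, mud crabs 1.96, small clams 1.31, isopods 0.688, snails 0.396 kJ/s. The optimal diet is the largest prefix of this list for which every included type satisfies E_i/h_i > R on the types above it.
Rate on top 1: 1.325. mud crabs: 1.96 > 1.325 → include.
Rate on top 2: 1.834. small clams: 1.31 < 1.834 → exclude; stop.
Optimal diet: polychaete worms, mud crabs — 2 of 5 types.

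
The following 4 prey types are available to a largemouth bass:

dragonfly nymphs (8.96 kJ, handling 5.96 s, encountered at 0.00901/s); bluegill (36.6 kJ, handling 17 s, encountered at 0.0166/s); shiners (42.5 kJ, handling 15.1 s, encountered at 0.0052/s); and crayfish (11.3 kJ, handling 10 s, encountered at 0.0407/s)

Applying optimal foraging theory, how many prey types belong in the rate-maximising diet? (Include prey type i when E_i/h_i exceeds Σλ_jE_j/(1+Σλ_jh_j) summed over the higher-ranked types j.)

Profitabilities (E/h, kJ/s): shiners 2.81, bluegill 2.15, dragonfly nymphs 1.5, crayfish 1.13. Add prey in this order while the next type's profitability exceeds the intake rate on those already taken.
Rate on top 1: 0.2049. bluegill: 2.15 > 0.2049 → include.
Rate on top 2: 0.6089. dragonfly nymphs: 1.5 > 0.6089 → include.
Rate on top 3: 0.6429. crayfish: 1.13 > 0.6429 → include.
Optimal diet: shiners, bluegill, dragonfly nymphs, crayfish — 4 of 4 types.

4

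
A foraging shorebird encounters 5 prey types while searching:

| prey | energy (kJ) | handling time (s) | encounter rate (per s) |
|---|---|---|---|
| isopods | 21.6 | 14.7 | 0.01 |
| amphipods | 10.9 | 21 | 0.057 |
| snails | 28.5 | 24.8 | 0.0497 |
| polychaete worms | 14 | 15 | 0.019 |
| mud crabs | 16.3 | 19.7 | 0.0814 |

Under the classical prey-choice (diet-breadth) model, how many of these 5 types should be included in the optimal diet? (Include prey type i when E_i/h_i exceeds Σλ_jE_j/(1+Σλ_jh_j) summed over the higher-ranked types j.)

4

E/h in descending order: isopods 1.47, snails 1.15, polychaete worms 0.933, mud crabs 0.827, amphipods 0.519 kJ/s. The optimal diet is the largest prefix of this list for which every included type satisfies E_i/h_i > R on the types above it.
Rate on top 1: 0.1883. snails: 1.15 > 0.1883 → include.
Rate on top 2: 0.686. polychaete worms: 0.933 > 0.686 → include.
Rate on top 3: 0.7125. mud crabs: 0.827 > 0.7125 → include.
Rate on top 4: 0.7557. amphipods: 0.519 < 0.7557 → exclude; stop.
Optimal diet: isopods, snails, polychaete worms, mud crabs — 4 of 5 types.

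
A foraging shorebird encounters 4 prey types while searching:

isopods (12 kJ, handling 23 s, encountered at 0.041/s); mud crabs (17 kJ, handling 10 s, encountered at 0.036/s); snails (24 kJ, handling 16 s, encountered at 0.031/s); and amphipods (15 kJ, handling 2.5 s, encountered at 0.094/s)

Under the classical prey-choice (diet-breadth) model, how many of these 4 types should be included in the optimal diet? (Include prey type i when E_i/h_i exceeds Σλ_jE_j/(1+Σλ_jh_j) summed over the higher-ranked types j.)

Rank by E/h (kJ/s): amphipods 6, mud crabs 1.7, snails 1.5, isopods 0.522. Include each in turn until the next type's E/h falls below the running intake rate.
Rate on top 1: 1.142. mud crabs: 1.7 > 1.142 → include.
Rate on top 2: 1.268. snails: 1.5 > 1.268 → include.
Rate on top 3: 1.323. isopods: 0.522 < 1.323 → exclude; stop.
Optimal diet: amphipods, mud crabs, snails — 3 of 4 types.

3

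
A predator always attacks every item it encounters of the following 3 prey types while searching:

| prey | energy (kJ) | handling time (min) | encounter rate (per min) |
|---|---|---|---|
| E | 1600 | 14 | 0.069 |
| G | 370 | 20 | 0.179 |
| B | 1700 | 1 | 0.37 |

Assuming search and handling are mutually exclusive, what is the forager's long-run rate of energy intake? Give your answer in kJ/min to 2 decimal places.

Energy encountered per unit search time: 0.069×1600 + 0.179×370 + 0.37×1700 = 805.6 kJ/min.
Handling time per unit search time: 0.069×14 + 0.179×20 + 0.37×1 = 4.916.
Rate = 805.6/(1 + 4.916) = 136.2 kJ/min.

136.18 kJ/min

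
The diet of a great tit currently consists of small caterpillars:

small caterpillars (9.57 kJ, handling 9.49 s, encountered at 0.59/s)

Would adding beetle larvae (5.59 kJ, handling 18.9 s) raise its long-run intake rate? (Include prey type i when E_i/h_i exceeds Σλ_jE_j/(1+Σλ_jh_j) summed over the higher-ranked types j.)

Intake rate on the current diet: R = (0.59×9.57) / (1 + 0.59×9.49) = 5.646/6.599 = 0.8556 kJ/s.
Profitability of beetle larvae: 5.59/18.9 = 0.2958 kJ/s.
Since 0.2958 < R, time spent handling beetle larvae is better spent searching.

No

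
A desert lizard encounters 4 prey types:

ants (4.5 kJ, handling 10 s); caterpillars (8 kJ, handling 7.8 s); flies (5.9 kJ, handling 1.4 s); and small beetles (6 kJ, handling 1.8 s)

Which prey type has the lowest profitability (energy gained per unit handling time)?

ants

In descending order of E/h:
flies: 5.9/1.4 = 4.21 kJ/s
small beetles: 6/1.8 = 3.33 kJ/s
caterpillars: 8/7.8 = 1.03 kJ/s
ants: 4.5/10 = 0.45 kJ/s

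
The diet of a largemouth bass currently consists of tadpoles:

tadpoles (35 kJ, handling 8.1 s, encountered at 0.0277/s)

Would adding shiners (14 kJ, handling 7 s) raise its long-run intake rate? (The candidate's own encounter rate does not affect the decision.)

Yes

Intake rate on the current diet: R = (0.0277×35) / (1 + 0.0277×8.1) = 0.9695/1.224 = 0.7918 kJ/s.
shiners: E/h = 14/7 = 2 kJ/s.
Since 2 > R, including shiners increases the long-run rate.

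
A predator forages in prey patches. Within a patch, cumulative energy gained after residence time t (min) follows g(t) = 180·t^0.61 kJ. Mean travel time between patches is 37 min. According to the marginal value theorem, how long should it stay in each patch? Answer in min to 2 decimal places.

Maximise g(t)/(T+t): set derivative to zero → g'(t)(T+t) = g(t).
g'(t) = 0.61·180·t^-0.39. Setting 0.61·180·t^-0.39 = 180·t^0.61/(37+t) gives 0.61(37+t) = t, so 0.39·t = 0.61×37.
t* = 0.61×37/0.39 = 57.87 min.

57.87 min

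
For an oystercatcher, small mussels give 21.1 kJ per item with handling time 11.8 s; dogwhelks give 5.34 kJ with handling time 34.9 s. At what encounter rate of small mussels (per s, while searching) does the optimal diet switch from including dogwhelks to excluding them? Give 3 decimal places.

At the threshold, the rate on small mussels alone equals the profitability of dogwhelks: λ·21.1/(1 + λ·11.8) = 5.34/34.9 = 0.153.
Rearranging, λ(21.1 − 0.153×11.8) = 0.153, so λ = 0.153/19.29 = 0.00793 per s.

0.008 per s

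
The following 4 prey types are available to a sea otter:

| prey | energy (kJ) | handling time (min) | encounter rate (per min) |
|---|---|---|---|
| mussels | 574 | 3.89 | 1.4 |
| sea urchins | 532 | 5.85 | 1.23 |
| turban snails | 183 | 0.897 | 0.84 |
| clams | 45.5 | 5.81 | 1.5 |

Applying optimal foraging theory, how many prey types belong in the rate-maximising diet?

Rank by E/h (kJ/min): turban snails 204, mussels 148, sea urchins 90.9, clams 7.83. Include each in turn until the next type's E/h falls below the running intake rate.
Rate on top 1: 87.67. mussels: 148 > 87.67 → include.
Rate on top 2: 133. sea urchins: 90.9 < 133 → exclude; stop.
Optimal diet: turban snails, mussels — 2 of 4 types.

2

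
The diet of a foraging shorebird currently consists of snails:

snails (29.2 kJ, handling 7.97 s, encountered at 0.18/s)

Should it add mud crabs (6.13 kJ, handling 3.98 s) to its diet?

No

Current rate: (0.18×29.2)/(1 + 0.18×7.97) = 2.159 kJ/s.
mud crabs: E/h = 6.13/3.98 = 1.54 kJ/s.
Since 1.54 < R, time spent handling mud crabs is better spent searching.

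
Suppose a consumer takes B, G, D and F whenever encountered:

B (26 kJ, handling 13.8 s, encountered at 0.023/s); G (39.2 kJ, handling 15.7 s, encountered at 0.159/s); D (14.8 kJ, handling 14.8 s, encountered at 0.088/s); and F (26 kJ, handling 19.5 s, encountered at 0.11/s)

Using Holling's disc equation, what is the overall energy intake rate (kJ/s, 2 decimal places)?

R = Σλ_iE_i / (1 + Σλ_ih_i)
Numerator: 0.023×26 + 0.159×39.2 + 0.088×14.8 + 0.11×26 = 10.99
Denominator: 1 + 0.023×13.8 + 0.159×15.7 + 0.088×14.8 + 0.11×19.5 = 7.261
R = 10.99/7.261 = 1.514 kJ/s

1.51 kJ/s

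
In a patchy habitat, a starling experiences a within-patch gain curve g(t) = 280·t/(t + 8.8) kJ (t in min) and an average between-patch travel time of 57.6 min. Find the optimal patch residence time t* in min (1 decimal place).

Maximise g(t)/(T+t): set derivative to zero → g'(t)(T+t) = g(t).
g'(t) = 280·8.8/(t + 8.8)². Setting 280·8.8/(t+8.8)² = 280t/[(t+8.8)(57.6+t)] gives 8.8(57.6+t) = t(t+8.8), so t² = 8.8×57.6 = 506.9.
t* = √506.9 = 22.51 min.

22.5 min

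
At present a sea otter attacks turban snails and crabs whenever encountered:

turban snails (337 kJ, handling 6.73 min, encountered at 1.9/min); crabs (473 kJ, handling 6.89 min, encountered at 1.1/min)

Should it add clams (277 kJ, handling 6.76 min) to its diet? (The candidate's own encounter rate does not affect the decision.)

Current rate: (1.9×337 + 1.1×473)/(1 + 1.9×6.73 + 1.1×6.89) = 54.32 kJ/min.
clams: E/h = 277/6.76 = 40.98 kJ/min.
40.98 < 54.32, so adding clams would lower the average — exclude it.

No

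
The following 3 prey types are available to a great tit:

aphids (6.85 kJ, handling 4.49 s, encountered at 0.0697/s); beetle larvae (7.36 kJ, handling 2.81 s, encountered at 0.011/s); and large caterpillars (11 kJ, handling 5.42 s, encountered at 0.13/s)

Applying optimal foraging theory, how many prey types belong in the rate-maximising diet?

3

Profitabilities (E/h, kJ/s): beetle larvae 2.62, large caterpillars 2.03, aphids 1.53. Add prey in this order while the next type's profitability exceeds the intake rate on those already taken.
Rate on top 1: 0.07853. large caterpillars: 2.03 > 0.07853 → include.
Rate on top 2: 0.8706. aphids: 1.53 > 0.8706 → include.
Optimal diet: beetle larvae, large caterpillars, aphids — 3 of 3 types.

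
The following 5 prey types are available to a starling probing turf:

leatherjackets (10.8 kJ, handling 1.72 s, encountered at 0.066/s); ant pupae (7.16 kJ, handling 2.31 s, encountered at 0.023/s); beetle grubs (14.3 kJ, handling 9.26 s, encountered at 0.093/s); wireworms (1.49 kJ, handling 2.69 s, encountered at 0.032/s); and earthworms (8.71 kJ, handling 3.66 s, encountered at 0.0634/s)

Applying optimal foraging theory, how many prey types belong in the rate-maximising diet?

E/h in descending order: leatherjackets 6.28, ant pupae 3.1, earthworms 2.38, beetle grubs 1.54, wireworms 0.554 kJ/s. The optimal diet is the largest prefix of this list for which every included type satisfies E_i/h_i > R on the types above it.
Rate on top 1: 0.6401. ant pupae: 3.1 > 0.6401 → include.
Rate on top 2: 0.7521. earthworms: 2.38 > 0.7521 → include.
Rate on top 3: 1.022. beetle grubs: 1.54 > 1.022 → include.
Rate on top 4: 1.221. wireworms: 0.554 < 1.221 → exclude; stop.
Optimal diet: leatherjackets, ant pupae, earthworms, beetle grubs — 4 of 5 types.

4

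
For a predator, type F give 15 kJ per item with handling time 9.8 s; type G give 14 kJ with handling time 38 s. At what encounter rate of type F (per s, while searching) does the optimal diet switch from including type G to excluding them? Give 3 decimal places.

0.032 per s

The zero-one rule: include type G iff E₂/h₂ > λE₁/(1+λh₁). Equality gives the switch point.
λE₁h₂ = E₂ + λE₂h₁ ⇒ λ = E₂/(E₁h₂ − E₂h₁) = 14/(570 − 137.2) = 0.03235 per s.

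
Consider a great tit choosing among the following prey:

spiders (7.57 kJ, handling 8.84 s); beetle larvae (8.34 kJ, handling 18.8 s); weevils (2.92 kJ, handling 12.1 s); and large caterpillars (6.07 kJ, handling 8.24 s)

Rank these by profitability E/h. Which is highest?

spiders

In descending order of E/h:
spiders: 7.57/8.84 = 0.856 kJ/s
large caterpillars: 6.07/8.24 = 0.737 kJ/s
beetle larvae: 8.34/18.8 = 0.444 kJ/s
weevils: 2.92/12.1 = 0.241 kJ/s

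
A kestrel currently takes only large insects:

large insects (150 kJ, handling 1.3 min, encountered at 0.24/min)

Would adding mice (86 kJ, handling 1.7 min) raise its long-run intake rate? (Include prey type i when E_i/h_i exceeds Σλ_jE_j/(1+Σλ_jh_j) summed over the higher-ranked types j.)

Yes

Current rate: (0.24×150)/(1 + 0.24×1.3) = 27.44 kJ/min.
mice: E/h = 86/1.7 = 50.59 kJ/min.
Since 50.59 > R, including mice increases the long-run rate.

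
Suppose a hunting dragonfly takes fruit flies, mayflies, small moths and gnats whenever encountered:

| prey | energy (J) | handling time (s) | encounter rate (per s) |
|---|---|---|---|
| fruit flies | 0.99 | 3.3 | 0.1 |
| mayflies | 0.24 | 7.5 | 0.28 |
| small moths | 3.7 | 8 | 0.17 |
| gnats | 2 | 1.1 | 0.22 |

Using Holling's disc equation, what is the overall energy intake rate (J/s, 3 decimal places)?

R = (0.1×0.99 + 0.28×0.24 + 0.17×3.7 + 0.22×2) / (1 + 0.1×3.3 + 0.28×7.5 + 0.17×8 + 0.22×1.1) = 1.235/5.032 = 0.2455 J/s.

0.245 J/s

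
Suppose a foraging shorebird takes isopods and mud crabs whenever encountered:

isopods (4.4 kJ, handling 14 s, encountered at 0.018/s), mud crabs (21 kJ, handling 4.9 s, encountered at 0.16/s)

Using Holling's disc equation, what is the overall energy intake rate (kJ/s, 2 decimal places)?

R = (0.018×4.4 + 0.16×21) / (1 + 0.018×14 + 0.16×4.9) = 3.439/2.036 = 1.689 kJ/s.

1.69 kJ/s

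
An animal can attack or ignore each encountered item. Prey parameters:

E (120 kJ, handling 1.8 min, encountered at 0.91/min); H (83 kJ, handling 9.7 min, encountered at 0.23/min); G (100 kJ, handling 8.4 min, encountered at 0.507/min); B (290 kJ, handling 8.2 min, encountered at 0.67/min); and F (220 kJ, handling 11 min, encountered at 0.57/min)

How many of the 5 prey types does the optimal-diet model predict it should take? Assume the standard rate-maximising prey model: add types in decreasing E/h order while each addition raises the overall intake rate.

Rank by E/h (kJ/min): E 66.7, B 35.4, F 20, G 11.9, H 8.56. Include each in turn until the next type's E/h falls below the running intake rate.
Rate on top 1: 41.39. B: 35.4 < 41.39 → exclude; stop.
Optimal diet: E — 1 of 5 types.

1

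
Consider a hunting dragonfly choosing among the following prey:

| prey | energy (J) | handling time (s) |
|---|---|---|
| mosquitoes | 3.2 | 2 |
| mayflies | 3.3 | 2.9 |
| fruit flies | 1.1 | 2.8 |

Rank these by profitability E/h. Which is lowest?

Profitability E/h (J/s): mosquitoes = 3.2/2 = 1.6, mayflies = 3.3/2.9 = 1.14, fruit flies = 1.1/2.8 = 0.393.
Ranked: mosquitoes > mayflies > fruit flies.

fruit flies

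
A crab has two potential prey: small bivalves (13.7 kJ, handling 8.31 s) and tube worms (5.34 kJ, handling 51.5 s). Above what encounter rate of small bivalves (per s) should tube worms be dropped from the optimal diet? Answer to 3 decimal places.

0.008 per s

At the threshold, the rate on small bivalves alone equals the profitability of tube worms: λ·13.7/(1 + λ·8.31) = 5.34/51.5 = 0.1037.
Rearranging, λ(13.7 − 0.1037×8.31) = 0.1037, so λ = 0.1037/12.84 = 0.008077 per s.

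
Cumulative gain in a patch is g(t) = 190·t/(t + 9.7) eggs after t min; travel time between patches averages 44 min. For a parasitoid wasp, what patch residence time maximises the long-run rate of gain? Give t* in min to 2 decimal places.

20.66 min

By the marginal value theorem, leave when the instantaneous gain rate g'(t) equals the habitat-wide average g(t)/(T + t).
g'(t) = 190·9.7/(t + 9.7)². Setting 190·9.7/(t+9.7)² = 190t/[(t+9.7)(44+t)] gives 9.7(44+t) = t(t+9.7), so t² = 9.7×44 = 426.8.
t* = √426.8 = 20.66 min.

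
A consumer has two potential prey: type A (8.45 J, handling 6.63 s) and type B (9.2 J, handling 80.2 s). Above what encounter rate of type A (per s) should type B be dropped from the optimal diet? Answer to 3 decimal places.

0.015 per s

The zero-one rule: include type B iff E₂/h₂ > λE₁/(1+λh₁). Equality gives the switch point.
λE₁h₂ = E₂ + λE₂h₁ ⇒ λ = E₂/(E₁h₂ − E₂h₁) = 9.2/(677.7 − 61) = 0.01492 per s.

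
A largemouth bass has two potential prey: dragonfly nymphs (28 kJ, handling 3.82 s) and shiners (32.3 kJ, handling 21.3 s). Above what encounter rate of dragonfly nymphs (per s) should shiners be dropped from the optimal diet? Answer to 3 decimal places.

The zero-one rule: include shiners iff E₂/h₂ > λE₁/(1+λh₁). Equality gives the switch point.
λE₁h₂ = E₂ + λE₂h₁ ⇒ λ = E₂/(E₁h₂ − E₂h₁) = 32.3/(596.4 − 123.4) = 0.06829 per s.

0.068 per s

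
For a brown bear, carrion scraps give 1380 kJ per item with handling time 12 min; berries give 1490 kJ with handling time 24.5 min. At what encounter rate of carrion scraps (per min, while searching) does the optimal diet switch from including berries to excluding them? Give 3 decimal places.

0.094 per min

Drop berries once their profitability E₂/h₂ falls below the rate achievable on carrion scraps alone: E₂/h₂ = λE₁/(1 + λh₁).
Solve for λ: λE₁h₂ = E₂(1 + λh₁) → λ(E₁h₂ − E₂h₁) = E₂ → λ = E₂/(E₁h₂ − E₂h₁).
λ = 1490/(1380×24.5 − 1490×12) = 1490/1.593e+04 = 0.09353 per min.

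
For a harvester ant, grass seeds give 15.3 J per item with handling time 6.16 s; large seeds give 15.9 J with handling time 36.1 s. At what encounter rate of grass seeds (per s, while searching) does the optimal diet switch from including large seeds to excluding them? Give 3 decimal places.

Drop large seeds once their profitability E₂/h₂ falls below the rate achievable on grass seeds alone: E₂/h₂ = λE₁/(1 + λh₁).
Solve for λ: λE₁h₂ = E₂(1 + λh₁) → λ(E₁h₂ − E₂h₁) = E₂ → λ = E₂/(E₁h₂ − E₂h₁).
λ = 15.9/(15.3×36.1 − 15.9×6.16) = 15.9/454.4 = 0.03499 per s.

0.035 per s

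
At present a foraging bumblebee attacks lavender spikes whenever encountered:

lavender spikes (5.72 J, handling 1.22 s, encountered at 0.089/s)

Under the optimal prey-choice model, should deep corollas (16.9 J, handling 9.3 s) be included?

Yes

Current rate: (0.089×5.72)/(1 + 0.089×1.22) = 0.4592 J/s.
deep corollas: E/h = 16.9/9.3 = 1.817 J/s.
Since 1.817 > R, including deep corollas increases the long-run rate.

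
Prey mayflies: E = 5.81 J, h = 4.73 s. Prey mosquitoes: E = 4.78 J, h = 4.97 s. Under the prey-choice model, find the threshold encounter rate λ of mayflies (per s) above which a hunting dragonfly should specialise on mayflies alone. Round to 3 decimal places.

0.763 per s

Drop mosquitoes once their profitability E₂/h₂ falls below the rate achievable on mayflies alone: E₂/h₂ = λE₁/(1 + λh₁).
Solve for λ: λE₁h₂ = E₂(1 + λh₁) → λ(E₁h₂ − E₂h₁) = E₂ → λ = E₂/(E₁h₂ − E₂h₁).
λ = 4.78/(5.81×4.97 − 4.78×4.73) = 4.78/6.266 = 0.7628 per s.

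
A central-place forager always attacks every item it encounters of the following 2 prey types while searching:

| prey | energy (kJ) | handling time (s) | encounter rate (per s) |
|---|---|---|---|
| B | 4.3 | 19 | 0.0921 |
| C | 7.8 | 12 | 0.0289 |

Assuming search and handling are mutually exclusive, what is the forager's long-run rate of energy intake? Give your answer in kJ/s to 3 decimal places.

Energy encountered per unit search time: 0.0921×4.3 + 0.0289×7.8 = 0.6214 kJ/s.
Handling time per unit search time: 0.0921×19 + 0.0289×12 = 2.097.
Rate = 0.6214/(1 + 2.097) = 0.2007 kJ/s.

0.201 kJ/s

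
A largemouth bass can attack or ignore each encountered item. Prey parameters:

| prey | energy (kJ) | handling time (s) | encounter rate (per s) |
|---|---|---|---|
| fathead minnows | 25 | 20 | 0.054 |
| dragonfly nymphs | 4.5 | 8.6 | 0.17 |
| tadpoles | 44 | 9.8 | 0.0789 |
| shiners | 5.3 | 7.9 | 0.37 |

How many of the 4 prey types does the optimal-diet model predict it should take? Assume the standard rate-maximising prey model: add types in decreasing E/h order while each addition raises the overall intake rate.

1

E/h in descending order: tadpoles 4.49, fathead minnows 1.25, shiners 0.671, dragonfly nymphs 0.523 kJ/s. The optimal diet is the largest prefix of this list for which every included type satisfies E_i/h_i > R on the types above it.
Rate on top 1: 1.958. fathead minnows: 1.25 < 1.958 → exclude; stop.
Optimal diet: tadpoles — 1 of 4 types.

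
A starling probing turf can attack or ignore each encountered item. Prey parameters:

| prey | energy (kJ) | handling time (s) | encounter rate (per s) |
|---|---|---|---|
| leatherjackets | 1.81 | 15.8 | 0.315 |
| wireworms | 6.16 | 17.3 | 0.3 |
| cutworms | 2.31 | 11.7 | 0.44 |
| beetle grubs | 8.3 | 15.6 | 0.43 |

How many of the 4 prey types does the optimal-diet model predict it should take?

1

Profitabilities (E/h, kJ/s): beetle grubs 0.532, wireworms 0.356, cutworms 0.197, leatherjackets 0.115. Add prey in this order while the next type's profitability exceeds the intake rate on those already taken.
Rate on top 1: 0.463. wireworms: 0.356 < 0.463 → exclude; stop.
Optimal diet: beetle grubs — 1 of 4 types.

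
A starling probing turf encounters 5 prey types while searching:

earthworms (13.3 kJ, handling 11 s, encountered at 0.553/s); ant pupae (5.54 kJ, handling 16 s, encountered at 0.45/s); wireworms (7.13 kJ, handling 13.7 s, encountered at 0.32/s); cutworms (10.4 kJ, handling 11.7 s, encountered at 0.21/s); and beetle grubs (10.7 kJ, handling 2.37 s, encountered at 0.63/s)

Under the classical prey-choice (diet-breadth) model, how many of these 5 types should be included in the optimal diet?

1

Rank by E/h (kJ/s): beetle grubs 4.51, earthworms 1.21, cutworms 0.889, wireworms 0.52, ant pupae 0.346. Include each in turn until the next type's E/h falls below the running intake rate.
Rate on top 1: 2.704. earthworms: 1.21 < 2.704 → exclude; stop.
Optimal diet: beetle grubs — 1 of 5 types.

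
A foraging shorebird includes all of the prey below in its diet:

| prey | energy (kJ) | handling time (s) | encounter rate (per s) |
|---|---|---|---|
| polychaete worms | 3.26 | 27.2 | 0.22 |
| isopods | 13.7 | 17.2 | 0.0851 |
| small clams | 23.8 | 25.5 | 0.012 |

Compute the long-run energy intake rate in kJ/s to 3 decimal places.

R = (0.22×3.26 + 0.0851×13.7 + 0.012×23.8) / (1 + 0.22×27.2 + 0.0851×17.2 + 0.012×25.5) = 2.169/8.754 = 0.2477 kJ/s.

0.248 kJ/s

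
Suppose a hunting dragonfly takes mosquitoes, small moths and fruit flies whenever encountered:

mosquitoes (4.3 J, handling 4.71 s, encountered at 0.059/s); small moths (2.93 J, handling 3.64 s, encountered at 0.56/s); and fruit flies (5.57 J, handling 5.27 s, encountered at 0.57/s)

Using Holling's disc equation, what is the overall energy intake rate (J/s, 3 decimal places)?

0.802 J/s

Energy encountered per unit search time: 0.059×4.3 + 0.56×2.93 + 0.57×5.57 = 5.069 J/s.
Handling time per unit search time: 0.059×4.71 + 0.56×3.64 + 0.57×5.27 = 5.32.
Rate = 5.069/(1 + 5.32) = 0.8021 J/s.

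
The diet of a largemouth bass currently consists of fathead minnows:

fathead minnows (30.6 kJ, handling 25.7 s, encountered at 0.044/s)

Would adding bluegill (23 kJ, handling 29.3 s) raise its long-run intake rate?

Yes

Intake rate on the current diet: R = (0.044×30.6) / (1 + 0.044×25.7) = 1.346/2.131 = 0.6319 kJ/s.
Profitability of bluegill: 23/29.3 = 0.785 kJ/s.
0.785 > 0.6319, so adding bluegill raises the average — include it.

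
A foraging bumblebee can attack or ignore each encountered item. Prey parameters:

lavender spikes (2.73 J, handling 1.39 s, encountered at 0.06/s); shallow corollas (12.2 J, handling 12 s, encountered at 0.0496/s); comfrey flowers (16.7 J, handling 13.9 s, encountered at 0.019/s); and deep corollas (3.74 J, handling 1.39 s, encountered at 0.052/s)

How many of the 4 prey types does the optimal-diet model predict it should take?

4

Rank by E/h (J/s): deep corollas 2.69, lavender spikes 1.96, comfrey flowers 1.2, shallow corollas 1.02. Include each in turn until the next type's E/h falls below the running intake rate.
Rate on top 1: 0.1814. lavender spikes: 1.96 > 0.1814 → include.
Rate on top 2: 0.31. comfrey flowers: 1.2 > 0.31 → include.
Rate on top 3: 0.4758. shallow corollas: 1.02 > 0.4758 → include.
Optimal diet: deep corollas, lavender spikes, comfrey flowers, shallow corollas — 4 of 4 types.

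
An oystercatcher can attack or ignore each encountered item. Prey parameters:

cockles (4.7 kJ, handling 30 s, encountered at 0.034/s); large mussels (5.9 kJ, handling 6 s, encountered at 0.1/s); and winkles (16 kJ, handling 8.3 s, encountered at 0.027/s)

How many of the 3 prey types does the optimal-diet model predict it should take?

E/h in descending order: winkles 1.93, large mussels 0.983, cockles 0.157 kJ/s. The optimal diet is the largest prefix of this list for which every included type satisfies E_i/h_i > R on the types above it.
Rate on top 1: 0.3529. large mussels: 0.983 > 0.3529 → include.
Rate on top 2: 0.5603. cockles: 0.157 < 0.5603 → exclude; stop.
Optimal diet: winkles, large mussels — 2 of 3 types.

2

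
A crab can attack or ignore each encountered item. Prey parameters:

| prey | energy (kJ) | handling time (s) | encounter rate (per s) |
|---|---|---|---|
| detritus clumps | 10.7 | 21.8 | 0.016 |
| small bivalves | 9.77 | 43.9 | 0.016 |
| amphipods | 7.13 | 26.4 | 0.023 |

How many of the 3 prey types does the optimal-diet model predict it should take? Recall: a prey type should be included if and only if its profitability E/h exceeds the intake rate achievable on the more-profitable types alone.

Profitabilities (E/h, kJ/s): detritus clumps 0.491, amphipods 0.27, small bivalves 0.223. Add prey in this order while the next type's profitability exceeds the intake rate on those already taken.
Rate on top 1: 0.1269. amphipods: 0.27 > 0.1269 → include.
Rate on top 2: 0.1714. small bivalves: 0.223 > 0.1714 → include.
Optimal diet: detritus clumps, amphipods, small bivalves — 3 of 3 types.

3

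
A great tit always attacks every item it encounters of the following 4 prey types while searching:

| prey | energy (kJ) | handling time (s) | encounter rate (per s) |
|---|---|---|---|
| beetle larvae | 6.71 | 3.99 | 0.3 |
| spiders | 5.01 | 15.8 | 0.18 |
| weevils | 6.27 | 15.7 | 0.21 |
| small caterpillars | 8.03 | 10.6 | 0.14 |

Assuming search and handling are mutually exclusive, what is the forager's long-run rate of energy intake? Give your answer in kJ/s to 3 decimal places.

0.545 kJ/s

Energy encountered per unit search time: 0.3×6.71 + 0.18×5.01 + 0.21×6.27 + 0.14×8.03 = 5.356 kJ/s.
Handling time per unit search time: 0.3×3.99 + 0.18×15.8 + 0.21×15.7 + 0.14×10.6 = 8.822.
Rate = 5.356/(1 + 8.822) = 0.5453 kJ/s.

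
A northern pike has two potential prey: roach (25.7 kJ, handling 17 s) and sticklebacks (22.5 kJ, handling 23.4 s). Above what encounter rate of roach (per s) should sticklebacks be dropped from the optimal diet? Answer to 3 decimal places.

The zero-one rule: include sticklebacks iff E₂/h₂ > λE₁/(1+λh₁). Equality gives the switch point.
λE₁h₂ = E₂ + λE₂h₁ ⇒ λ = E₂/(E₁h₂ − E₂h₁) = 22.5/(601.4 − 382.5) = 0.1028 per s.

0.103 per s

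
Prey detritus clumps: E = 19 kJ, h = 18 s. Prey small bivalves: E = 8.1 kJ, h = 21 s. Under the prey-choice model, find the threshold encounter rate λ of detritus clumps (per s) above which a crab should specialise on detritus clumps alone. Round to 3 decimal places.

The zero-one rule: include small bivalves iff E₂/h₂ > λE₁/(1+λh₁). Equality gives the switch point.
λE₁h₂ = E₂ + λE₂h₁ ⇒ λ = E₂/(E₁h₂ − E₂h₁) = 8.1/(399 − 145.8) = 0.03199 per s.

0.032 per s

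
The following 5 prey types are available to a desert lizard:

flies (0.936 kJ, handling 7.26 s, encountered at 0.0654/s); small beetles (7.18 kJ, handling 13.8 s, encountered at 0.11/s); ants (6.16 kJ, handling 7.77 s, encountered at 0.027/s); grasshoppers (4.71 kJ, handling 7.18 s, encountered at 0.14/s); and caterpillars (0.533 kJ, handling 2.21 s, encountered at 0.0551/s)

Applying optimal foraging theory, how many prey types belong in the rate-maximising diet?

Rank by E/h (kJ/s): ants 0.793, grasshoppers 0.656, small beetles 0.52, caterpillars 0.241, flies 0.129. Include each in turn until the next type's E/h falls below the running intake rate.
Rate on top 1: 0.1375. grasshoppers: 0.656 > 0.1375 → include.
Rate on top 2: 0.3728. small beetles: 0.52 > 0.3728 → include.
Rate on top 3: 0.4328. caterpillars: 0.241 < 0.4328 → exclude; stop.
Optimal diet: ants, grasshoppers, small beetles — 3 of 5 types.

3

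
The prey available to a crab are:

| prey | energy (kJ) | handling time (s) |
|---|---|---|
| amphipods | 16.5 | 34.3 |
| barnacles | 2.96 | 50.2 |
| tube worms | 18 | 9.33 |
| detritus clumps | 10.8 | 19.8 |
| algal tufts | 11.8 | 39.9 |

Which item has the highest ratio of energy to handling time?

Profitability E/h (kJ/s): amphipods = 16.5/34.3 = 0.481, barnacles = 2.96/50.2 = 0.059, tube worms = 18/9.33 = 1.93, detritus clumps = 10.8/19.8 = 0.545, algal tufts = 11.8/39.9 = 0.296.
Ranked: tube worms > detritus clumps > amphipods > algal tufts > barnacles.

tube worms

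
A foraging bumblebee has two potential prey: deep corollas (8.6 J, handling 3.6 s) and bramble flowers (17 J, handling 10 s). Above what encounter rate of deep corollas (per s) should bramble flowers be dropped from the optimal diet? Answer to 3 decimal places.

0.685 per s

Drop bramble flowers once their profitability E₂/h₂ falls below the rate achievable on deep corollas alone: E₂/h₂ = λE₁/(1 + λh₁).
Solve for λ: λE₁h₂ = E₂(1 + λh₁) → λ(E₁h₂ − E₂h₁) = E₂ → λ = E₂/(E₁h₂ − E₂h₁).
λ = 17/(8.6×10 − 17×3.6) = 17/24.8 = 0.6855 per s.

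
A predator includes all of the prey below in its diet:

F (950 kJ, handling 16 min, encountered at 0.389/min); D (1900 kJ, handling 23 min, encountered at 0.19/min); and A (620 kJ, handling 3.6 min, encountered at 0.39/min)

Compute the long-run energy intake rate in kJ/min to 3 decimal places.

74.808 kJ/min

Energy encountered per unit search time: 0.389×950 + 0.19×1900 + 0.39×620 = 972.4 kJ/min.
Handling time per unit search time: 0.389×16 + 0.19×23 + 0.39×3.6 = 12.
Rate = 972.4/(1 + 12) = 74.81 kJ/min.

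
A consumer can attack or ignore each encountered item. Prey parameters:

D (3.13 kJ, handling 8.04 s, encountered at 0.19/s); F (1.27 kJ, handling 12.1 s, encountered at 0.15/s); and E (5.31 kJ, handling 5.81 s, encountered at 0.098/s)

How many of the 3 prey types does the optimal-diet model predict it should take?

Rank by E/h (kJ/s): E 0.914, D 0.389, F 0.105. Include each in turn until the next type's E/h falls below the running intake rate.
Rate on top 1: 0.3316. D: 0.389 > 0.3316 → include.
Rate on top 2: 0.3601. F: 0.105 < 0.3601 → exclude; stop.
Optimal diet: E, D — 2 of 3 types.

2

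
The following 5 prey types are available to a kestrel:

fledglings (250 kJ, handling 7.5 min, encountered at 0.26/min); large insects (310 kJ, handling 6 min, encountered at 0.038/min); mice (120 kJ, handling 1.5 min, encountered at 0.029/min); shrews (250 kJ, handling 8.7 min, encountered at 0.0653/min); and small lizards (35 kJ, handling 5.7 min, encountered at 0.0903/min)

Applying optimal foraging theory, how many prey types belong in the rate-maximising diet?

4

Rank by E/h (kJ/min): mice 80, large insects 51.7, fledglings 33.3, shrews 28.7, small lizards 6.14. Include each in turn until the next type's E/h falls below the running intake rate.
Rate on top 1: 3.335. large insects: 51.7 > 3.335 → include.
Rate on top 2: 12. fledglings: 33.3 > 12 → include.
Rate on top 3: 24.91. shrews: 28.7 > 24.91 → include.
Rate on top 4: 25.49. small lizards: 6.14 < 25.49 → exclude; stop.
Optimal diet: mice, large insects, fledglings, shrews — 4 of 5 types.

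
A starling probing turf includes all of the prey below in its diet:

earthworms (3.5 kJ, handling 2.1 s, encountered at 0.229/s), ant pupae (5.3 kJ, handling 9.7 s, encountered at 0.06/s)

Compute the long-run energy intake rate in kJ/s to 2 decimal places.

0.54 kJ/s

R = (0.229×3.5 + 0.06×5.3) / (1 + 0.229×2.1 + 0.06×9.7) = 1.119/2.063 = 0.5427 kJ/s.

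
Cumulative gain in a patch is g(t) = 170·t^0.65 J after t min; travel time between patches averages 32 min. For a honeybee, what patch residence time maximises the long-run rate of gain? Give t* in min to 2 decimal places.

By the marginal value theorem, leave when the instantaneous gain rate g'(t) equals the habitat-wide average g(t)/(T + t).
g'(t) = 0.65·170·t^-0.35. Setting 0.65·170·t^-0.35 = 170·t^0.65/(32+t) gives 0.65(32+t) = t, so 0.35·t = 0.65×32.
t* = 0.65×32/0.35 = 59.43 min.

59.43 min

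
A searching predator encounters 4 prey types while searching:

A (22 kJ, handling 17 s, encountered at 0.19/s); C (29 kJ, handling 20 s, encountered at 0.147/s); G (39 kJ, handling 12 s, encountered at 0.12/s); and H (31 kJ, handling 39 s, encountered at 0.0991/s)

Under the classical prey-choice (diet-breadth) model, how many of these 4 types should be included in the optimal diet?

Rank by E/h (kJ/s): G 3.25, C 1.45, A 1.29, H 0.795. Include each in turn until the next type's E/h falls below the running intake rate.
Rate on top 1: 1.918. C: 1.45 < 1.918 → exclude; stop.
Optimal diet: G — 1 of 4 types.

1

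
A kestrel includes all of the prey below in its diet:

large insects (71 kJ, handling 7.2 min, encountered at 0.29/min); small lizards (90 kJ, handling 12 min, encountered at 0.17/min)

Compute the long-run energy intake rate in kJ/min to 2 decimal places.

7.00 kJ/min

R = (0.29×71 + 0.17×90) / (1 + 0.29×7.2 + 0.17×12) = 35.89/5.128 = 6.999 kJ/min.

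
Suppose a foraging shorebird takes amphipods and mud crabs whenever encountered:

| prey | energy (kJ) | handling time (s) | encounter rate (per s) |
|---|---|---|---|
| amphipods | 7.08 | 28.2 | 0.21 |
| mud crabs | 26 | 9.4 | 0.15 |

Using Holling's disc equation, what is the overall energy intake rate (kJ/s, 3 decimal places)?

R = Σλ_iE_i / (1 + Σλ_ih_i)
Numerator: 0.21×7.08 + 0.15×26 = 5.387
Denominator: 1 + 0.21×28.2 + 0.15×9.4 = 8.332
R = 5.387/8.332 = 0.6465 kJ/s

0.647 kJ/s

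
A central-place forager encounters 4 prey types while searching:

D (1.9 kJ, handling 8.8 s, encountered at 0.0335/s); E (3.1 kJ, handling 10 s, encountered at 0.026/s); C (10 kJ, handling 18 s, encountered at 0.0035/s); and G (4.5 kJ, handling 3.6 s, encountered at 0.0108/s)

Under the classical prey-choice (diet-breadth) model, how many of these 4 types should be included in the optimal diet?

Rank by E/h (kJ/s): G 1.25, C 0.556, E 0.31, D 0.216. Include each in turn until the next type's E/h falls below the running intake rate.
Rate on top 1: 0.04678. C: 0.556 > 0.04678 → include.
Rate on top 2: 0.07587. E: 0.31 > 0.07587 → include.
Rate on top 3: 0.1206. D: 0.216 > 0.1206 → include.
Optimal diet: G, C, E, D — 4 of 4 types.

4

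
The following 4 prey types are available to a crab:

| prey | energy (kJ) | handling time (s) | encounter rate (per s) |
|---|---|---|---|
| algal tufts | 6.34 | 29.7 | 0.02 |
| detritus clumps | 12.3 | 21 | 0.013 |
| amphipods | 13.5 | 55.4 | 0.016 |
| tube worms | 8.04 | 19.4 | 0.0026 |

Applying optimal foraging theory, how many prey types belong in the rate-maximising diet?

4

E/h in descending order: detritus clumps 0.586, tube worms 0.414, amphipods 0.244, algal tufts 0.213 kJ/s. The optimal diet is the largest prefix of this list for which every included type satisfies E_i/h_i > R on the types above it.
Rate on top 1: 0.1256. tube worms: 0.414 > 0.1256 → include.
Rate on top 2: 0.1366. amphipods: 0.244 > 0.1366 → include.
Rate on top 3: 0.1796. algal tufts: 0.213 > 0.1796 → include.
Optimal diet: detritus clumps, tube worms, amphipods, algal tufts — 4 of 4 types.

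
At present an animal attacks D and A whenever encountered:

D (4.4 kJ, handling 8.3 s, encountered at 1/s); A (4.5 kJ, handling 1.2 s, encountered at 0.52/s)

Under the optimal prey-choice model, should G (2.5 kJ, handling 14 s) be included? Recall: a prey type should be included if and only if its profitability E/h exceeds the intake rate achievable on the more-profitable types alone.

No

On D and A alone, R = ΣλE/(1+Σλh) = 6.74/9.924 = 0.6792 kJ/s.
Profitability of G: 2.5/14 = 0.1786 kJ/s.
0.1786 < 0.6792, so adding G would lower the average — exclude it.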